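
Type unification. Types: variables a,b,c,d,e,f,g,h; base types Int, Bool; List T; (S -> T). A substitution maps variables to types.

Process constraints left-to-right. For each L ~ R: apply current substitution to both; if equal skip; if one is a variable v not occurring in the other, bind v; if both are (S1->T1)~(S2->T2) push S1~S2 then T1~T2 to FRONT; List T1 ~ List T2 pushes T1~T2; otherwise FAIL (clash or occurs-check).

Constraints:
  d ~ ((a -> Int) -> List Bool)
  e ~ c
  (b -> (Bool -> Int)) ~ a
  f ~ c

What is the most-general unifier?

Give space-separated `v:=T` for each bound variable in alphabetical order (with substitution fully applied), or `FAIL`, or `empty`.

Answer: a:=(b -> (Bool -> Int)) d:=(((b -> (Bool -> Int)) -> Int) -> List Bool) e:=c f:=c

Derivation:
step 1: unify d ~ ((a -> Int) -> List Bool)  [subst: {-} | 3 pending]
  bind d := ((a -> Int) -> List Bool)
step 2: unify e ~ c  [subst: {d:=((a -> Int) -> List Bool)} | 2 pending]
  bind e := c
step 3: unify (b -> (Bool -> Int)) ~ a  [subst: {d:=((a -> Int) -> List Bool), e:=c} | 1 pending]
  bind a := (b -> (Bool -> Int))
step 4: unify f ~ c  [subst: {d:=((a -> Int) -> List Bool), e:=c, a:=(b -> (Bool -> Int))} | 0 pending]
  bind f := c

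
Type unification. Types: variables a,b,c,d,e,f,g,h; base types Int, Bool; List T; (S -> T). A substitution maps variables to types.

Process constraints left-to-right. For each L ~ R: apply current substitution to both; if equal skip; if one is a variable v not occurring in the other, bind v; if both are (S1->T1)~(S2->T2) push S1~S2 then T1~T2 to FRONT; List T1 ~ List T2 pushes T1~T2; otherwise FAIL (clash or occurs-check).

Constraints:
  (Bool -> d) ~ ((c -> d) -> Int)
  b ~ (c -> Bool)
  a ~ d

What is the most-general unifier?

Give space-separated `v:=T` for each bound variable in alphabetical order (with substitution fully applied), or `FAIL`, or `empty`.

step 1: unify (Bool -> d) ~ ((c -> d) -> Int)  [subst: {-} | 2 pending]
  -> decompose arrow: push Bool~(c -> d), d~Int
step 2: unify Bool ~ (c -> d)  [subst: {-} | 3 pending]
  clash: Bool vs (c -> d)

Answer: FAIL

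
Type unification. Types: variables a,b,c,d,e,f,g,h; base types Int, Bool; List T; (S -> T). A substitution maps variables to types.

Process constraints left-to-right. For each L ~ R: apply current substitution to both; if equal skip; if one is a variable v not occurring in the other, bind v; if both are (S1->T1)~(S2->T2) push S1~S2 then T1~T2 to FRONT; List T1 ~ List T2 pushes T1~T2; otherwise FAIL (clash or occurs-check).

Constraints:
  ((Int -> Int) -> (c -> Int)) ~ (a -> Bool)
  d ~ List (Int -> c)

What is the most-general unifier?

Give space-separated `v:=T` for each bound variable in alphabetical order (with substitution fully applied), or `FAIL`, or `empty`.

Answer: FAIL

Derivation:
step 1: unify ((Int -> Int) -> (c -> Int)) ~ (a -> Bool)  [subst: {-} | 1 pending]
  -> decompose arrow: push (Int -> Int)~a, (c -> Int)~Bool
step 2: unify (Int -> Int) ~ a  [subst: {-} | 2 pending]
  bind a := (Int -> Int)
step 3: unify (c -> Int) ~ Bool  [subst: {a:=(Int -> Int)} | 1 pending]
  clash: (c -> Int) vs Bool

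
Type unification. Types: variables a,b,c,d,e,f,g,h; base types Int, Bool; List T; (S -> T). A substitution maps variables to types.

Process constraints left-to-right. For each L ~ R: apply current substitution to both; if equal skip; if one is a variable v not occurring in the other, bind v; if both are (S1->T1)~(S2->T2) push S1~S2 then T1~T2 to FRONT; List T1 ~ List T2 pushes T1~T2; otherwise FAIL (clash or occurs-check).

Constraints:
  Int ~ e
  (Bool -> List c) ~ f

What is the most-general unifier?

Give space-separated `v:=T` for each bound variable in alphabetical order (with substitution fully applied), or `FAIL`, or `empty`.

step 1: unify Int ~ e  [subst: {-} | 1 pending]
  bind e := Int
step 2: unify (Bool -> List c) ~ f  [subst: {e:=Int} | 0 pending]
  bind f := (Bool -> List c)

Answer: e:=Int f:=(Bool -> List c)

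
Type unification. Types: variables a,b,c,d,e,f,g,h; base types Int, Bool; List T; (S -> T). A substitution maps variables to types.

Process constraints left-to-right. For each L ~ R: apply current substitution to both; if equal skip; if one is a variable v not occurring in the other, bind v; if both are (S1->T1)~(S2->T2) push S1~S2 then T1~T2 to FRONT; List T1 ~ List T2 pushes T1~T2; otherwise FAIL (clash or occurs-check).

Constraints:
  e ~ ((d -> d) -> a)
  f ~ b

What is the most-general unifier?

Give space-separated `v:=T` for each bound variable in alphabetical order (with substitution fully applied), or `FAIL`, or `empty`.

step 1: unify e ~ ((d -> d) -> a)  [subst: {-} | 1 pending]
  bind e := ((d -> d) -> a)
step 2: unify f ~ b  [subst: {e:=((d -> d) -> a)} | 0 pending]
  bind f := b

Answer: e:=((d -> d) -> a) f:=b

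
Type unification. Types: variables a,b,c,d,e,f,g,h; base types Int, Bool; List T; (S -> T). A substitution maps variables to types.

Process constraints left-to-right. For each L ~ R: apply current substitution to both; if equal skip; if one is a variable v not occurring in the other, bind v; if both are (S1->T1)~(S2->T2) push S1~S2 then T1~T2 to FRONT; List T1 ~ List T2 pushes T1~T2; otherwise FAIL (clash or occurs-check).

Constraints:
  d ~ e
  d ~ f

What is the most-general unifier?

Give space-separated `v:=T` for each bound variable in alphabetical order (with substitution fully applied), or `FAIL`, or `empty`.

step 1: unify d ~ e  [subst: {-} | 1 pending]
  bind d := e
step 2: unify e ~ f  [subst: {d:=e} | 0 pending]
  bind e := f

Answer: d:=f e:=f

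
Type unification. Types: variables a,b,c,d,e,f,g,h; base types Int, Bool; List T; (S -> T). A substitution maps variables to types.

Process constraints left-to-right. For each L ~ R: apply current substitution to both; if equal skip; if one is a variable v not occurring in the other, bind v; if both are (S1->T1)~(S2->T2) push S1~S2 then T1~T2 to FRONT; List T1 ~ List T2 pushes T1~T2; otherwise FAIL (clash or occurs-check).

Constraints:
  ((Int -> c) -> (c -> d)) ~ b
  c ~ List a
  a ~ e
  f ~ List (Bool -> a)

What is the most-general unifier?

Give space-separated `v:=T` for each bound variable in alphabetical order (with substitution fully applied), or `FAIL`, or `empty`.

Answer: a:=e b:=((Int -> List e) -> (List e -> d)) c:=List e f:=List (Bool -> e)

Derivation:
step 1: unify ((Int -> c) -> (c -> d)) ~ b  [subst: {-} | 3 pending]
  bind b := ((Int -> c) -> (c -> d))
step 2: unify c ~ List a  [subst: {b:=((Int -> c) -> (c -> d))} | 2 pending]
  bind c := List a
step 3: unify a ~ e  [subst: {b:=((Int -> c) -> (c -> d)), c:=List a} | 1 pending]
  bind a := e
step 4: unify f ~ List (Bool -> e)  [subst: {b:=((Int -> c) -> (c -> d)), c:=List a, a:=e} | 0 pending]
  bind f := List (Bool -> e)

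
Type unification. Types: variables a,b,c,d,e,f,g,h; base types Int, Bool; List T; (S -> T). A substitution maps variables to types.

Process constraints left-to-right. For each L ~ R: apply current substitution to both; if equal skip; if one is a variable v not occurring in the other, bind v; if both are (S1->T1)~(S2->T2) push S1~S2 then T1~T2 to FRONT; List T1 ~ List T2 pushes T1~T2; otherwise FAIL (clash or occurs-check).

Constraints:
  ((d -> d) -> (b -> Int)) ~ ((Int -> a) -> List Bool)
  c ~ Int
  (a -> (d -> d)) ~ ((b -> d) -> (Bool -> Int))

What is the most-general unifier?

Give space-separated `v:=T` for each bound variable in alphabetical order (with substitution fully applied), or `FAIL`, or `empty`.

step 1: unify ((d -> d) -> (b -> Int)) ~ ((Int -> a) -> List Bool)  [subst: {-} | 2 pending]
  -> decompose arrow: push (d -> d)~(Int -> a), (b -> Int)~List Bool
step 2: unify (d -> d) ~ (Int -> a)  [subst: {-} | 3 pending]
  -> decompose arrow: push d~Int, d~a
step 3: unify d ~ Int  [subst: {-} | 4 pending]
  bind d := Int
step 4: unify Int ~ a  [subst: {d:=Int} | 3 pending]
  bind a := Int
step 5: unify (b -> Int) ~ List Bool  [subst: {d:=Int, a:=Int} | 2 pending]
  clash: (b -> Int) vs List Bool

Answer: FAIL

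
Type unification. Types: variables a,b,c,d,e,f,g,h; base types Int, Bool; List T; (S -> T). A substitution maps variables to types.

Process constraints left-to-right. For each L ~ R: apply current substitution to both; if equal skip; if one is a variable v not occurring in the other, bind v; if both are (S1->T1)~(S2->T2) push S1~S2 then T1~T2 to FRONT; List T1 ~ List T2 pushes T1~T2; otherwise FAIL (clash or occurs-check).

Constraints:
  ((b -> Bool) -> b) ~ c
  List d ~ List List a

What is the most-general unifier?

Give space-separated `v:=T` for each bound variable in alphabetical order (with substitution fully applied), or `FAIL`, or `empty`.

step 1: unify ((b -> Bool) -> b) ~ c  [subst: {-} | 1 pending]
  bind c := ((b -> Bool) -> b)
step 2: unify List d ~ List List a  [subst: {c:=((b -> Bool) -> b)} | 0 pending]
  -> decompose List: push d~List a
step 3: unify d ~ List a  [subst: {c:=((b -> Bool) -> b)} | 0 pending]
  bind d := List a

Answer: c:=((b -> Bool) -> b) d:=List a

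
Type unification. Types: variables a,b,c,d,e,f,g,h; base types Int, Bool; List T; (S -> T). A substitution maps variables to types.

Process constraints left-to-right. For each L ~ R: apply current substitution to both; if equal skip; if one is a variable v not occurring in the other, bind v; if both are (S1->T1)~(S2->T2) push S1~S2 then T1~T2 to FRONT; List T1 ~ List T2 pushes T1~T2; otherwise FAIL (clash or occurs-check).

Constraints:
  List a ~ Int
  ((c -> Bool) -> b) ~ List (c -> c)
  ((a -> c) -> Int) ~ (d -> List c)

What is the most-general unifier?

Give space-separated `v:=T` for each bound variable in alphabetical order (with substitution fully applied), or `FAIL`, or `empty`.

Answer: FAIL

Derivation:
step 1: unify List a ~ Int  [subst: {-} | 2 pending]
  clash: List a vs Int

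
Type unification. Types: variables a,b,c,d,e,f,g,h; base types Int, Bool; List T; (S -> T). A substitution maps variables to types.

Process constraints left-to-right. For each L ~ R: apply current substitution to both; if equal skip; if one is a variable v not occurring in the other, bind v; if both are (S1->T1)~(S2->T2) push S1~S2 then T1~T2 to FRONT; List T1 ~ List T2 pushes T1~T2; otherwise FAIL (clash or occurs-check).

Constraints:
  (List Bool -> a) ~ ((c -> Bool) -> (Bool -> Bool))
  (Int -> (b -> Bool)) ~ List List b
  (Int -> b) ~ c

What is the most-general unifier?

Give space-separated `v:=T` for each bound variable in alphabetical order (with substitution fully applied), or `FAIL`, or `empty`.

Answer: FAIL

Derivation:
step 1: unify (List Bool -> a) ~ ((c -> Bool) -> (Bool -> Bool))  [subst: {-} | 2 pending]
  -> decompose arrow: push List Bool~(c -> Bool), a~(Bool -> Bool)
step 2: unify List Bool ~ (c -> Bool)  [subst: {-} | 3 pending]
  clash: List Bool vs (c -> Bool)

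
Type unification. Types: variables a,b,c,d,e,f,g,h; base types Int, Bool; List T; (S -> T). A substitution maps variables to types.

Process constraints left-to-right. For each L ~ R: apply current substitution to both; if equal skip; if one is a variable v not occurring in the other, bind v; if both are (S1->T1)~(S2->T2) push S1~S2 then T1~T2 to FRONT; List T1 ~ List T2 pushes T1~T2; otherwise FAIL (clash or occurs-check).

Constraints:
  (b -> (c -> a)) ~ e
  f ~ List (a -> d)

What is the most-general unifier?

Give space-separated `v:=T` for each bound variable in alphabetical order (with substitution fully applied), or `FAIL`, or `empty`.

step 1: unify (b -> (c -> a)) ~ e  [subst: {-} | 1 pending]
  bind e := (b -> (c -> a))
step 2: unify f ~ List (a -> d)  [subst: {e:=(b -> (c -> a))} | 0 pending]
  bind f := List (a -> d)

Answer: e:=(b -> (c -> a)) f:=List (a -> d)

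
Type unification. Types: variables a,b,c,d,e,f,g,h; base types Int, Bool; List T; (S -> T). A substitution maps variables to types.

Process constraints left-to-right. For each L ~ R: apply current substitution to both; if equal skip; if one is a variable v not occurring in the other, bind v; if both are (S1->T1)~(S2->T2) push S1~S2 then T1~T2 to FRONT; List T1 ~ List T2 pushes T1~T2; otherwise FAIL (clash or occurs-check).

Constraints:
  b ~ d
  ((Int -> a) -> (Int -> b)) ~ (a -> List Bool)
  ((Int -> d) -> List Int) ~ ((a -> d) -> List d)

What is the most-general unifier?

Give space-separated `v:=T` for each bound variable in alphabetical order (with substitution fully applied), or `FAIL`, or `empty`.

Answer: FAIL

Derivation:
step 1: unify b ~ d  [subst: {-} | 2 pending]
  bind b := d
step 2: unify ((Int -> a) -> (Int -> d)) ~ (a -> List Bool)  [subst: {b:=d} | 1 pending]
  -> decompose arrow: push (Int -> a)~a, (Int -> d)~List Bool
step 3: unify (Int -> a) ~ a  [subst: {b:=d} | 2 pending]
  occurs-check fail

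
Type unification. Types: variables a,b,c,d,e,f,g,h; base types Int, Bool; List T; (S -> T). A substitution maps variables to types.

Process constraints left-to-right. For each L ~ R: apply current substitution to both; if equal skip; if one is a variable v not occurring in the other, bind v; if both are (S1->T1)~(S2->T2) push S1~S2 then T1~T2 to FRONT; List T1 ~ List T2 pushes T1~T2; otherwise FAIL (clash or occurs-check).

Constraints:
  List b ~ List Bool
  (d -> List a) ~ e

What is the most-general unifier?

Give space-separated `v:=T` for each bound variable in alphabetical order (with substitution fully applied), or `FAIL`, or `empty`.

Answer: b:=Bool e:=(d -> List a)

Derivation:
step 1: unify List b ~ List Bool  [subst: {-} | 1 pending]
  -> decompose List: push b~Bool
step 2: unify b ~ Bool  [subst: {-} | 1 pending]
  bind b := Bool
step 3: unify (d -> List a) ~ e  [subst: {b:=Bool} | 0 pending]
  bind e := (d -> List a)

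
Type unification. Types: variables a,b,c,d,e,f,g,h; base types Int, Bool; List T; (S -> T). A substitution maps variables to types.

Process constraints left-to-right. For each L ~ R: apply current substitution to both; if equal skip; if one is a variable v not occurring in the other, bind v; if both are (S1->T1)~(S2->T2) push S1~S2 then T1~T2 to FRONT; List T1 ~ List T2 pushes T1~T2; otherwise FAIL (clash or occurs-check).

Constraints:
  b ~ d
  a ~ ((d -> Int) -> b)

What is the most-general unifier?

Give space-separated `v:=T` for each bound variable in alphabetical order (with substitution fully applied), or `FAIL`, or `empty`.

step 1: unify b ~ d  [subst: {-} | 1 pending]
  bind b := d
step 2: unify a ~ ((d -> Int) -> d)  [subst: {b:=d} | 0 pending]
  bind a := ((d -> Int) -> d)

Answer: a:=((d -> Int) -> d) b:=d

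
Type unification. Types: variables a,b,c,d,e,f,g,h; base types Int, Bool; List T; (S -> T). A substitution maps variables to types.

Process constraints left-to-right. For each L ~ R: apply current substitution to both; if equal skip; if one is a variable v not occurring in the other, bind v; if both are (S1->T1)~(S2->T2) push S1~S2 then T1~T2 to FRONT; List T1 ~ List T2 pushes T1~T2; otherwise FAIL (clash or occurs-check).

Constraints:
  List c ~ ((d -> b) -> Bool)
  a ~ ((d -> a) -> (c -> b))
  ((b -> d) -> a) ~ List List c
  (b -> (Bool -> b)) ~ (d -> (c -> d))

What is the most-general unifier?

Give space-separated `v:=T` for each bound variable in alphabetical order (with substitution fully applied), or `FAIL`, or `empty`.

Answer: FAIL

Derivation:
step 1: unify List c ~ ((d -> b) -> Bool)  [subst: {-} | 3 pending]
  clash: List c vs ((d -> b) -> Bool)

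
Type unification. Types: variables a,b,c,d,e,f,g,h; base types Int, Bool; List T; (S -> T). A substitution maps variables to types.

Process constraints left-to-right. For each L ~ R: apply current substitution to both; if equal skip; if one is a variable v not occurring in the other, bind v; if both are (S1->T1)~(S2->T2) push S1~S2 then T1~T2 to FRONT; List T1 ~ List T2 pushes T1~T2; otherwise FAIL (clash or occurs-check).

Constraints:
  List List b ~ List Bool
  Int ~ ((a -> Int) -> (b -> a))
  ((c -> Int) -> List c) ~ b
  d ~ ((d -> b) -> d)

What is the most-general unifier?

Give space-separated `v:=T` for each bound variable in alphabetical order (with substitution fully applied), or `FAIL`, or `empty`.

Answer: FAIL

Derivation:
step 1: unify List List b ~ List Bool  [subst: {-} | 3 pending]
  -> decompose List: push List b~Bool
step 2: unify List b ~ Bool  [subst: {-} | 3 pending]
  clash: List b vs Bool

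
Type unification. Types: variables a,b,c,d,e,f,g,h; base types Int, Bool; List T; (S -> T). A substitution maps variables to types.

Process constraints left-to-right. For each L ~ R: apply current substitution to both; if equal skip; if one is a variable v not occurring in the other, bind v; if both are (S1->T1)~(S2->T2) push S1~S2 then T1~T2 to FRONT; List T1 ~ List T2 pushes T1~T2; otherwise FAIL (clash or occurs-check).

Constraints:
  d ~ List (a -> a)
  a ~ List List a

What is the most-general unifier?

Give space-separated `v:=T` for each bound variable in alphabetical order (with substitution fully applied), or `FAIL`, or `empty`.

Answer: FAIL

Derivation:
step 1: unify d ~ List (a -> a)  [subst: {-} | 1 pending]
  bind d := List (a -> a)
step 2: unify a ~ List List a  [subst: {d:=List (a -> a)} | 0 pending]
  occurs-check fail: a in List List a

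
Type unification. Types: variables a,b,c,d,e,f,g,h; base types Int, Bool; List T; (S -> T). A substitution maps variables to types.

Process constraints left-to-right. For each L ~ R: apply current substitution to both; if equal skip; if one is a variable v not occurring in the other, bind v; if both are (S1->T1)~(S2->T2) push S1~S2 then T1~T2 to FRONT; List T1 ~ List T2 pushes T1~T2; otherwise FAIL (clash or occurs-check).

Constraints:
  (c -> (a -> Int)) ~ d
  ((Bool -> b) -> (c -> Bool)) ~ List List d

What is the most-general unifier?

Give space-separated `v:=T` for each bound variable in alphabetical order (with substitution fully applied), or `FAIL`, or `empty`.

Answer: FAIL

Derivation:
step 1: unify (c -> (a -> Int)) ~ d  [subst: {-} | 1 pending]
  bind d := (c -> (a -> Int))
step 2: unify ((Bool -> b) -> (c -> Bool)) ~ List List (c -> (a -> Int))  [subst: {d:=(c -> (a -> Int))} | 0 pending]
  clash: ((Bool -> b) -> (c -> Bool)) vs List List (c -> (a -> Int))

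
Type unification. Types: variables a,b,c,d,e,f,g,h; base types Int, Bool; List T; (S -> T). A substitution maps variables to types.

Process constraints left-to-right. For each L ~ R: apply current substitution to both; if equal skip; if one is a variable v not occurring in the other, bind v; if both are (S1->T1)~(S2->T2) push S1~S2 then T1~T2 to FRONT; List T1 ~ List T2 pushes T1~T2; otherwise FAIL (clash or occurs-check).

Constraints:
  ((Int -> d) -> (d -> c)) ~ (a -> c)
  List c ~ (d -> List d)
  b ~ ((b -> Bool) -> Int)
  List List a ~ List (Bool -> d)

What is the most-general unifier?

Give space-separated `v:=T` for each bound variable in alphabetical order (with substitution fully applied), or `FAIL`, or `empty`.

Answer: FAIL

Derivation:
step 1: unify ((Int -> d) -> (d -> c)) ~ (a -> c)  [subst: {-} | 3 pending]
  -> decompose arrow: push (Int -> d)~a, (d -> c)~c
step 2: unify (Int -> d) ~ a  [subst: {-} | 4 pending]
  bind a := (Int -> d)
step 3: unify (d -> c) ~ c  [subst: {a:=(Int -> d)} | 3 pending]
  occurs-check fail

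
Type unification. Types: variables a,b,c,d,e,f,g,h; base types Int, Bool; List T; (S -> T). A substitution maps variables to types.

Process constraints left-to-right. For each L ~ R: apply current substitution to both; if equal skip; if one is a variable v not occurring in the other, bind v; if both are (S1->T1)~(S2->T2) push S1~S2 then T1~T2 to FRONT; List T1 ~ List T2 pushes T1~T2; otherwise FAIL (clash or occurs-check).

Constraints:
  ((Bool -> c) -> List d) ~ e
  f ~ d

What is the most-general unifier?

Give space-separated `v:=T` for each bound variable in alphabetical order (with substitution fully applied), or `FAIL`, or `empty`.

step 1: unify ((Bool -> c) -> List d) ~ e  [subst: {-} | 1 pending]
  bind e := ((Bool -> c) -> List d)
step 2: unify f ~ d  [subst: {e:=((Bool -> c) -> List d)} | 0 pending]
  bind f := d

Answer: e:=((Bool -> c) -> List d) f:=d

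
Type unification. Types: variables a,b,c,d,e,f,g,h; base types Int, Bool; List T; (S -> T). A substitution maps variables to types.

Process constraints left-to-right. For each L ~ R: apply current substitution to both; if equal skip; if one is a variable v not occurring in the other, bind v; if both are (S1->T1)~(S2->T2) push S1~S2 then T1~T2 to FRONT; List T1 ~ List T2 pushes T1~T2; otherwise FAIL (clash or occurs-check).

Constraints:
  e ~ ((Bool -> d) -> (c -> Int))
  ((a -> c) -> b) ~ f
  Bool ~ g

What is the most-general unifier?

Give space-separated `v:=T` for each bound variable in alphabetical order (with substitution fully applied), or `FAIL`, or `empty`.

step 1: unify e ~ ((Bool -> d) -> (c -> Int))  [subst: {-} | 2 pending]
  bind e := ((Bool -> d) -> (c -> Int))
step 2: unify ((a -> c) -> b) ~ f  [subst: {e:=((Bool -> d) -> (c -> Int))} | 1 pending]
  bind f := ((a -> c) -> b)
step 3: unify Bool ~ g  [subst: {e:=((Bool -> d) -> (c -> Int)), f:=((a -> c) -> b)} | 0 pending]
  bind g := Bool

Answer: e:=((Bool -> d) -> (c -> Int)) f:=((a -> c) -> b) g:=Bool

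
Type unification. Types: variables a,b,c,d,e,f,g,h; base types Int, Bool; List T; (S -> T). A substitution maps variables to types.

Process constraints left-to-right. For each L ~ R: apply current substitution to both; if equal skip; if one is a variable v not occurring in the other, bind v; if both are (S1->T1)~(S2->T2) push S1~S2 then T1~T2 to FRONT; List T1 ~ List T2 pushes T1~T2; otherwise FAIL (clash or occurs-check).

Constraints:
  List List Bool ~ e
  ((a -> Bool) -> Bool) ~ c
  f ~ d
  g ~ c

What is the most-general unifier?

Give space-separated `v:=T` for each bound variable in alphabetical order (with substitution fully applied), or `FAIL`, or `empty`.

step 1: unify List List Bool ~ e  [subst: {-} | 3 pending]
  bind e := List List Bool
step 2: unify ((a -> Bool) -> Bool) ~ c  [subst: {e:=List List Bool} | 2 pending]
  bind c := ((a -> Bool) -> Bool)
step 3: unify f ~ d  [subst: {e:=List List Bool, c:=((a -> Bool) -> Bool)} | 1 pending]
  bind f := d
step 4: unify g ~ ((a -> Bool) -> Bool)  [subst: {e:=List List Bool, c:=((a -> Bool) -> Bool), f:=d} | 0 pending]
  bind g := ((a -> Bool) -> Bool)

Answer: c:=((a -> Bool) -> Bool) e:=List List Bool f:=d g:=((a -> Bool) -> Bool)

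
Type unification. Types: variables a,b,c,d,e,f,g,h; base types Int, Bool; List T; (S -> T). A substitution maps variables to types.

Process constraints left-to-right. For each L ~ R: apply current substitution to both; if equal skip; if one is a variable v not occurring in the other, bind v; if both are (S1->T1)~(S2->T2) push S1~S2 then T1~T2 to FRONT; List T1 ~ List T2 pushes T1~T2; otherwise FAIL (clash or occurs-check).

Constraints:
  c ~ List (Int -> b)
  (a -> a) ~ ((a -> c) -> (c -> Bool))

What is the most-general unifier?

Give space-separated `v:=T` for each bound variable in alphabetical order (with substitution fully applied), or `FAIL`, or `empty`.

step 1: unify c ~ List (Int -> b)  [subst: {-} | 1 pending]
  bind c := List (Int -> b)
step 2: unify (a -> a) ~ ((a -> List (Int -> b)) -> (List (Int -> b) -> Bool))  [subst: {c:=List (Int -> b)} | 0 pending]
  -> decompose arrow: push a~(a -> List (Int -> b)), a~(List (Int -> b) -> Bool)
step 3: unify a ~ (a -> List (Int -> b))  [subst: {c:=List (Int -> b)} | 1 pending]
  occurs-check fail: a in (a -> List (Int -> b))

Answer: FAIL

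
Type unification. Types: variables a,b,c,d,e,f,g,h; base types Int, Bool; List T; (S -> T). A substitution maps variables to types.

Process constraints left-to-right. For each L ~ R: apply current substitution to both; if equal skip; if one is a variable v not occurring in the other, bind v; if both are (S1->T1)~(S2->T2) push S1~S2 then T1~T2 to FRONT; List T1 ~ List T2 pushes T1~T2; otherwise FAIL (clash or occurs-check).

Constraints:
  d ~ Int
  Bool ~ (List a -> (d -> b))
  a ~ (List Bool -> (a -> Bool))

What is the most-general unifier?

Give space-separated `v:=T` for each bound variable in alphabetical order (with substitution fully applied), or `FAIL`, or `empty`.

step 1: unify d ~ Int  [subst: {-} | 2 pending]
  bind d := Int
step 2: unify Bool ~ (List a -> (Int -> b))  [subst: {d:=Int} | 1 pending]
  clash: Bool vs (List a -> (Int -> b))

Answer: FAIL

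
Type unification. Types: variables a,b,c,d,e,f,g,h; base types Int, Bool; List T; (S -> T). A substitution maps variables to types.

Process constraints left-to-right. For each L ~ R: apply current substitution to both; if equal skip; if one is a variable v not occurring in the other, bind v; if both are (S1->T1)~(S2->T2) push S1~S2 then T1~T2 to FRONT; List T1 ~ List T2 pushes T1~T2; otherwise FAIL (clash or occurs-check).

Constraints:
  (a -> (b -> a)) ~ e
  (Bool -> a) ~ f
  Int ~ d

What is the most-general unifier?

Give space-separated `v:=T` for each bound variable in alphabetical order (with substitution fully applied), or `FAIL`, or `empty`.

step 1: unify (a -> (b -> a)) ~ e  [subst: {-} | 2 pending]
  bind e := (a -> (b -> a))
step 2: unify (Bool -> a) ~ f  [subst: {e:=(a -> (b -> a))} | 1 pending]
  bind f := (Bool -> a)
step 3: unify Int ~ d  [subst: {e:=(a -> (b -> a)), f:=(Bool -> a)} | 0 pending]
  bind d := Int

Answer: d:=Int e:=(a -> (b -> a)) f:=(Bool -> a)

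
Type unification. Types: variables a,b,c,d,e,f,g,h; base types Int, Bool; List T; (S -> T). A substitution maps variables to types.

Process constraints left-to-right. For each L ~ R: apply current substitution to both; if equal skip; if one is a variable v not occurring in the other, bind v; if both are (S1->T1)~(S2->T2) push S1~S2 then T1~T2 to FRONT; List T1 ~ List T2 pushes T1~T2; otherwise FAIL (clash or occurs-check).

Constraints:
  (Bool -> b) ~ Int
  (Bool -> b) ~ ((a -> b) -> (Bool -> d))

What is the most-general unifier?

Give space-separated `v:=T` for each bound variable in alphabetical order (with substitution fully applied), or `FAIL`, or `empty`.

step 1: unify (Bool -> b) ~ Int  [subst: {-} | 1 pending]
  clash: (Bool -> b) vs Int

Answer: FAIL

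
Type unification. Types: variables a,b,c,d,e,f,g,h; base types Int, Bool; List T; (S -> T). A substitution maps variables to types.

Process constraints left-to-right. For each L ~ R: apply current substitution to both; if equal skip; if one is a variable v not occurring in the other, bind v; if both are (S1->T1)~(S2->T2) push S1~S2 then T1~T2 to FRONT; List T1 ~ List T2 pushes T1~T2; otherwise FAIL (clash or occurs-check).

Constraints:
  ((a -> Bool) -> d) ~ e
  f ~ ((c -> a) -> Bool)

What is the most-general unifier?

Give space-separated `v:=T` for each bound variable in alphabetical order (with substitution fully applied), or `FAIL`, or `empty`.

Answer: e:=((a -> Bool) -> d) f:=((c -> a) -> Bool)

Derivation:
step 1: unify ((a -> Bool) -> d) ~ e  [subst: {-} | 1 pending]
  bind e := ((a -> Bool) -> d)
step 2: unify f ~ ((c -> a) -> Bool)  [subst: {e:=((a -> Bool) -> d)} | 0 pending]
  bind f := ((c -> a) -> Bool)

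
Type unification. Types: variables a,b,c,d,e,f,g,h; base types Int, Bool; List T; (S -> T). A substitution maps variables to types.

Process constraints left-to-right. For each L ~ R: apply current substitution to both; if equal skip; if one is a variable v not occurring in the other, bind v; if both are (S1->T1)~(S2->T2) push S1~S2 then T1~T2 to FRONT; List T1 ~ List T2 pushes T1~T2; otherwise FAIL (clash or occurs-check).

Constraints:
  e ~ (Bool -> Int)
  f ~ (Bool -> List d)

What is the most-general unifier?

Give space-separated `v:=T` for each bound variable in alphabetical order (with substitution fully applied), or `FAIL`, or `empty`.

Answer: e:=(Bool -> Int) f:=(Bool -> List d)

Derivation:
step 1: unify e ~ (Bool -> Int)  [subst: {-} | 1 pending]
  bind e := (Bool -> Int)
step 2: unify f ~ (Bool -> List d)  [subst: {e:=(Bool -> Int)} | 0 pending]
  bind f := (Bool -> List d)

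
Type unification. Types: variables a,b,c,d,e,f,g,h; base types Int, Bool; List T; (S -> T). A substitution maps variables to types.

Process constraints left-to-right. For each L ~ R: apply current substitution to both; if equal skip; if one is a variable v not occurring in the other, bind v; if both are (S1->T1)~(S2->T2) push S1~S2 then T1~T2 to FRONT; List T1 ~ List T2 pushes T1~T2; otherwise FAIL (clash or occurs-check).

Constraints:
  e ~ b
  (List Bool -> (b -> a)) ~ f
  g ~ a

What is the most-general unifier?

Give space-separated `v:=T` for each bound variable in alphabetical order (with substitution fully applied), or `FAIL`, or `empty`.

step 1: unify e ~ b  [subst: {-} | 2 pending]
  bind e := b
step 2: unify (List Bool -> (b -> a)) ~ f  [subst: {e:=b} | 1 pending]
  bind f := (List Bool -> (b -> a))
step 3: unify g ~ a  [subst: {e:=b, f:=(List Bool -> (b -> a))} | 0 pending]
  bind g := a

Answer: e:=b f:=(List Bool -> (b -> a)) g:=a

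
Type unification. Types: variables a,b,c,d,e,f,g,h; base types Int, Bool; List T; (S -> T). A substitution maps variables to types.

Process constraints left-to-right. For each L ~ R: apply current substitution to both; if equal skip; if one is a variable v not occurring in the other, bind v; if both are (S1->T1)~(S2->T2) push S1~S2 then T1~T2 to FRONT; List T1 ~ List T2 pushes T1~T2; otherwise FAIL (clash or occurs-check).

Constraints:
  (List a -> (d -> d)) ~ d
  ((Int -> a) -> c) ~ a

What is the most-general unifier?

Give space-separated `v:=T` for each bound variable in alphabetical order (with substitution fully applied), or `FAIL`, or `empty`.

step 1: unify (List a -> (d -> d)) ~ d  [subst: {-} | 1 pending]
  occurs-check fail

Answer: FAIL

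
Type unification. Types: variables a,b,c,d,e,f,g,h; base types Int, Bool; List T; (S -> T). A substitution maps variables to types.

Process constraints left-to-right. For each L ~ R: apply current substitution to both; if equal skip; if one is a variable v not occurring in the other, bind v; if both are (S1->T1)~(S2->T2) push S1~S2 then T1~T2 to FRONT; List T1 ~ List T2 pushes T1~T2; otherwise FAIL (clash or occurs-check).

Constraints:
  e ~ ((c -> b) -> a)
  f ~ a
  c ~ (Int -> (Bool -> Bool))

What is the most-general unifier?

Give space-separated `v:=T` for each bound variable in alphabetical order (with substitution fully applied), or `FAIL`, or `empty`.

Answer: c:=(Int -> (Bool -> Bool)) e:=(((Int -> (Bool -> Bool)) -> b) -> a) f:=a

Derivation:
step 1: unify e ~ ((c -> b) -> a)  [subst: {-} | 2 pending]
  bind e := ((c -> b) -> a)
step 2: unify f ~ a  [subst: {e:=((c -> b) -> a)} | 1 pending]
  bind f := a
step 3: unify c ~ (Int -> (Bool -> Bool))  [subst: {e:=((c -> b) -> a), f:=a} | 0 pending]
  bind c := (Int -> (Bool -> Bool))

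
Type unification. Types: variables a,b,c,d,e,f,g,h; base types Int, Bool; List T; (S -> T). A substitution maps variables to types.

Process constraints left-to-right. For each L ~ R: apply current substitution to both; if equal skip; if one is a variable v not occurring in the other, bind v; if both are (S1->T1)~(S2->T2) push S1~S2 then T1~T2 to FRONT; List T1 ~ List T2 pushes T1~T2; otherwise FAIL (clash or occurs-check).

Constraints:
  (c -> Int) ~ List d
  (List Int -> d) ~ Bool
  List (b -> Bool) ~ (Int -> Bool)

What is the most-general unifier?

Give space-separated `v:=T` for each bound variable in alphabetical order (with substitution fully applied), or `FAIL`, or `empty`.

step 1: unify (c -> Int) ~ List d  [subst: {-} | 2 pending]
  clash: (c -> Int) vs List d

Answer: FAIL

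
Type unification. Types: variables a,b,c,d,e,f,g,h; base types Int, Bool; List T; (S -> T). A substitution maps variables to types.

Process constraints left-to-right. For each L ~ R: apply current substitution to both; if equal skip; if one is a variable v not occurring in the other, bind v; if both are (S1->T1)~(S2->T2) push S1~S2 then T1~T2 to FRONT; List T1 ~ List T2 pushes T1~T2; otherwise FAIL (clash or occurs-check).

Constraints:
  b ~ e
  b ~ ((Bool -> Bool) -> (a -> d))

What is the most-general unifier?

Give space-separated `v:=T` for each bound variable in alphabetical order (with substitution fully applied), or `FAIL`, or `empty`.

step 1: unify b ~ e  [subst: {-} | 1 pending]
  bind b := e
step 2: unify e ~ ((Bool -> Bool) -> (a -> d))  [subst: {b:=e} | 0 pending]
  bind e := ((Bool -> Bool) -> (a -> d))

Answer: b:=((Bool -> Bool) -> (a -> d)) e:=((Bool -> Bool) -> (a -> d))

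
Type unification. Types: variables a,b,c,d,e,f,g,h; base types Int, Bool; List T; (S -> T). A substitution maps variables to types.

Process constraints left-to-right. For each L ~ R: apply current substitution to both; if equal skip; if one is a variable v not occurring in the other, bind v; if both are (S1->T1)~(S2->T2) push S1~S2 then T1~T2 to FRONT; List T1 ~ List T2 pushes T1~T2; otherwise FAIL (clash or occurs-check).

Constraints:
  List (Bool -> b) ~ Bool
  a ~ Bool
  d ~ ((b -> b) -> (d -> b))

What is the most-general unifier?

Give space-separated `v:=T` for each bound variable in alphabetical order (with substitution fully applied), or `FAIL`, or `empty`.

step 1: unify List (Bool -> b) ~ Bool  [subst: {-} | 2 pending]
  clash: List (Bool -> b) vs Bool

Answer: FAIL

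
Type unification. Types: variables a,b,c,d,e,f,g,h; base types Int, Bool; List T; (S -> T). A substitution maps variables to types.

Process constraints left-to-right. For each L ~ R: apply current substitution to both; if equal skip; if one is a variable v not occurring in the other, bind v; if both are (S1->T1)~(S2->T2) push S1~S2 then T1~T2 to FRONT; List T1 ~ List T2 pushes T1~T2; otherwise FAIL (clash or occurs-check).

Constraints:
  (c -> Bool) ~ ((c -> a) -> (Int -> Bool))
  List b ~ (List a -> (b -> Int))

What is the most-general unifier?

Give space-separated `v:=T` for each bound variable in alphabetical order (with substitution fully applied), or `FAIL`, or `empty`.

Answer: FAIL

Derivation:
step 1: unify (c -> Bool) ~ ((c -> a) -> (Int -> Bool))  [subst: {-} | 1 pending]
  -> decompose arrow: push c~(c -> a), Bool~(Int -> Bool)
step 2: unify c ~ (c -> a)  [subst: {-} | 2 pending]
  occurs-check fail: c in (c -> a)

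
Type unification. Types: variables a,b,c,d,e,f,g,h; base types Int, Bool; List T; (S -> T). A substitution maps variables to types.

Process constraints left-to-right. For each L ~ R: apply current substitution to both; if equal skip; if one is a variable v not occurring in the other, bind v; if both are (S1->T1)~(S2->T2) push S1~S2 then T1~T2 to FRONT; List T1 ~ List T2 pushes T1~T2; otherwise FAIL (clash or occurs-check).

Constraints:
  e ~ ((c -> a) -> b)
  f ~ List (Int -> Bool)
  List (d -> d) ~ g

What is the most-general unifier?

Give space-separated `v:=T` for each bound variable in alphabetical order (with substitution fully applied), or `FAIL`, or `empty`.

step 1: unify e ~ ((c -> a) -> b)  [subst: {-} | 2 pending]
  bind e := ((c -> a) -> b)
step 2: unify f ~ List (Int -> Bool)  [subst: {e:=((c -> a) -> b)} | 1 pending]
  bind f := List (Int -> Bool)
step 3: unify List (d -> d) ~ g  [subst: {e:=((c -> a) -> b), f:=List (Int -> Bool)} | 0 pending]
  bind g := List (d -> d)

Answer: e:=((c -> a) -> b) f:=List (Int -> Bool) g:=List (d -> d)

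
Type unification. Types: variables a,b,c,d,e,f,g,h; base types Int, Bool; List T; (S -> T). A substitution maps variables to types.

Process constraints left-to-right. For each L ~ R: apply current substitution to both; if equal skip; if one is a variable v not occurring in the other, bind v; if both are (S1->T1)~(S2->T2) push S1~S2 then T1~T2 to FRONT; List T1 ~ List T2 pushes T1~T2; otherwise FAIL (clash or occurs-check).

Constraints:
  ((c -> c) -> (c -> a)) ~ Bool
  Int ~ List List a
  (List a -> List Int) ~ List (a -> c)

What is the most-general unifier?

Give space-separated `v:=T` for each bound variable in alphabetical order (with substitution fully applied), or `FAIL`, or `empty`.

step 1: unify ((c -> c) -> (c -> a)) ~ Bool  [subst: {-} | 2 pending]
  clash: ((c -> c) -> (c -> a)) vs Bool

Answer: FAIL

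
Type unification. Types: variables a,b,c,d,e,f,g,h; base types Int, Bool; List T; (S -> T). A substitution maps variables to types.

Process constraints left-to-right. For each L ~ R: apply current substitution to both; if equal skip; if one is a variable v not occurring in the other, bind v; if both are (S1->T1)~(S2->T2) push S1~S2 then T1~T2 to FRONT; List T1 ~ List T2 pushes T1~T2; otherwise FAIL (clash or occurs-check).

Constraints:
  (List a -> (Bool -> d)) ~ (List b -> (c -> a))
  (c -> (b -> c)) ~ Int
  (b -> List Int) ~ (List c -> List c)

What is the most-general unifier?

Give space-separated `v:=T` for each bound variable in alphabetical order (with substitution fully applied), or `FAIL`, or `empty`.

Answer: FAIL

Derivation:
step 1: unify (List a -> (Bool -> d)) ~ (List b -> (c -> a))  [subst: {-} | 2 pending]
  -> decompose arrow: push List a~List b, (Bool -> d)~(c -> a)
step 2: unify List a ~ List b  [subst: {-} | 3 pending]
  -> decompose List: push a~b
step 3: unify a ~ b  [subst: {-} | 3 pending]
  bind a := b
step 4: unify (Bool -> d) ~ (c -> b)  [subst: {a:=b} | 2 pending]
  -> decompose arrow: push Bool~c, d~b
step 5: unify Bool ~ c  [subst: {a:=b} | 3 pending]
  bind c := Bool
step 6: unify d ~ b  [subst: {a:=b, c:=Bool} | 2 pending]
  bind d := b
step 7: unify (Bool -> (b -> Bool)) ~ Int  [subst: {a:=b, c:=Bool, d:=b} | 1 pending]
  clash: (Bool -> (b -> Bool)) vs Int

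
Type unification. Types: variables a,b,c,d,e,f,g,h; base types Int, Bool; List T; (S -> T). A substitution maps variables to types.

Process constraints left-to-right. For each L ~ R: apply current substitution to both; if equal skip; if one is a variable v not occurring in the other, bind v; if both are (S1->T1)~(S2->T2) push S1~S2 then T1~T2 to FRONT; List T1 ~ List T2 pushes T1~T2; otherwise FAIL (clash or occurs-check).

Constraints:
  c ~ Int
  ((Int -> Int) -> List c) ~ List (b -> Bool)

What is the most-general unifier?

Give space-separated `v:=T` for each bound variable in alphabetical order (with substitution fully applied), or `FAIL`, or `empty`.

Answer: FAIL

Derivation:
step 1: unify c ~ Int  [subst: {-} | 1 pending]
  bind c := Int
step 2: unify ((Int -> Int) -> List Int) ~ List (b -> Bool)  [subst: {c:=Int} | 0 pending]
  clash: ((Int -> Int) -> List Int) vs List (b -> Bool)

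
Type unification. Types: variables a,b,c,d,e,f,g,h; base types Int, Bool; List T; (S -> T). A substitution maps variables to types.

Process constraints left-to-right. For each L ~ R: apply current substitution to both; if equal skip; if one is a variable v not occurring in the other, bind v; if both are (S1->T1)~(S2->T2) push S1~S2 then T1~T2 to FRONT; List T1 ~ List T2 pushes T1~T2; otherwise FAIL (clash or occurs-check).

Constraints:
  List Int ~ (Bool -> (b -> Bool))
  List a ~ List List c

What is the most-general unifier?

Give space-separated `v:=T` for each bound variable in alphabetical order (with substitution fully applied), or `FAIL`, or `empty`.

step 1: unify List Int ~ (Bool -> (b -> Bool))  [subst: {-} | 1 pending]
  clash: List Int vs (Bool -> (b -> Bool))

Answer: FAIL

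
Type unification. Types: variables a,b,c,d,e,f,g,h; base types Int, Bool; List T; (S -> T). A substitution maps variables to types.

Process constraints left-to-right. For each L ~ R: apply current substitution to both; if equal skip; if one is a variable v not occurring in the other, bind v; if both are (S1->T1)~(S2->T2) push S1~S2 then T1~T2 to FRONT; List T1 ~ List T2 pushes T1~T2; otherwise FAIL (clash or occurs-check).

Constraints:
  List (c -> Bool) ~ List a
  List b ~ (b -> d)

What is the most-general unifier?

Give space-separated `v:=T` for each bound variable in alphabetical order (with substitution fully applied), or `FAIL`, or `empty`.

step 1: unify List (c -> Bool) ~ List a  [subst: {-} | 1 pending]
  -> decompose List: push (c -> Bool)~a
step 2: unify (c -> Bool) ~ a  [subst: {-} | 1 pending]
  bind a := (c -> Bool)
step 3: unify List b ~ (b -> d)  [subst: {a:=(c -> Bool)} | 0 pending]
  clash: List b vs (b -> d)

Answer: FAIL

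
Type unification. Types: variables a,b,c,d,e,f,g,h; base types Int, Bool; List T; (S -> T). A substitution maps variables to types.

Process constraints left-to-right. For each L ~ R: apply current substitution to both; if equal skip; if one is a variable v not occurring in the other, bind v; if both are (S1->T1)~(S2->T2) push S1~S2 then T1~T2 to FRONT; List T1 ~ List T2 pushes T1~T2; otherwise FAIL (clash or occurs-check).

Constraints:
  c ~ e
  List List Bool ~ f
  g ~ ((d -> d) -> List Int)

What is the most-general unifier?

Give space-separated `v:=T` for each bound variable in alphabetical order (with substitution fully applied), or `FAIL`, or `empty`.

Answer: c:=e f:=List List Bool g:=((d -> d) -> List Int)

Derivation:
step 1: unify c ~ e  [subst: {-} | 2 pending]
  bind c := e
step 2: unify List List Bool ~ f  [subst: {c:=e} | 1 pending]
  bind f := List List Bool
step 3: unify g ~ ((d -> d) -> List Int)  [subst: {c:=e, f:=List List Bool} | 0 pending]
  bind g := ((d -> d) -> List Int)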